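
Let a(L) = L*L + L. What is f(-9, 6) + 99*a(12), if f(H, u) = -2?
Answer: 15442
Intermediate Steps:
a(L) = L + L² (a(L) = L² + L = L + L²)
f(-9, 6) + 99*a(12) = -2 + 99*(12*(1 + 12)) = -2 + 99*(12*13) = -2 + 99*156 = -2 + 15444 = 15442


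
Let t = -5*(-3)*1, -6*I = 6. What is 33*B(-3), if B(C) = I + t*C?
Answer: -1518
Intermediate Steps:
I = -1 (I = -⅙*6 = -1)
t = 15 (t = 15*1 = 15)
B(C) = -1 + 15*C
33*B(-3) = 33*(-1 + 15*(-3)) = 33*(-1 - 45) = 33*(-46) = -1518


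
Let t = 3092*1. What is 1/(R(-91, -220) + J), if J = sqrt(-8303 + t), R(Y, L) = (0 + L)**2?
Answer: 48400/2342565211 - 3*I*sqrt(579)/2342565211 ≈ 2.0661e-5 - 3.0815e-8*I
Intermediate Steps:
t = 3092
R(Y, L) = L**2
J = 3*I*sqrt(579) (J = sqrt(-8303 + 3092) = sqrt(-5211) = 3*I*sqrt(579) ≈ 72.187*I)
1/(R(-91, -220) + J) = 1/((-220)**2 + 3*I*sqrt(579)) = 1/(48400 + 3*I*sqrt(579))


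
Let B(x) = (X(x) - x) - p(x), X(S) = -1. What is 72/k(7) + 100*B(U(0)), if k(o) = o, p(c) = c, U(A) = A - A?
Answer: -628/7 ≈ -89.714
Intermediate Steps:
U(A) = 0
B(x) = -1 - 2*x (B(x) = (-1 - x) - x = -1 - 2*x)
72/k(7) + 100*B(U(0)) = 72/7 + 100*(-1 - 2*0) = 72*(⅐) + 100*(-1 + 0) = 72/7 + 100*(-1) = 72/7 - 100 = -628/7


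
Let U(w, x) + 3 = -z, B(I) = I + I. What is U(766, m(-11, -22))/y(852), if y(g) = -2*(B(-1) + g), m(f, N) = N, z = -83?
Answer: -4/85 ≈ -0.047059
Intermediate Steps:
B(I) = 2*I
U(w, x) = 80 (U(w, x) = -3 - 1*(-83) = -3 + 83 = 80)
y(g) = 4 - 2*g (y(g) = -2*(2*(-1) + g) = -2*(-2 + g) = 4 - 2*g)
U(766, m(-11, -22))/y(852) = 80/(4 - 2*852) = 80/(4 - 1704) = 80/(-1700) = 80*(-1/1700) = -4/85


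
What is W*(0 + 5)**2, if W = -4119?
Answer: -102975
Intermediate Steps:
W*(0 + 5)**2 = -4119*(0 + 5)**2 = -4119*5**2 = -4119*25 = -102975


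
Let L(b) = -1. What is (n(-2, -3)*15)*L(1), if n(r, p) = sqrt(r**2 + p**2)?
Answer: -15*sqrt(13) ≈ -54.083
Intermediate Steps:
n(r, p) = sqrt(p**2 + r**2)
(n(-2, -3)*15)*L(1) = (sqrt((-3)**2 + (-2)**2)*15)*(-1) = (sqrt(9 + 4)*15)*(-1) = (sqrt(13)*15)*(-1) = (15*sqrt(13))*(-1) = -15*sqrt(13)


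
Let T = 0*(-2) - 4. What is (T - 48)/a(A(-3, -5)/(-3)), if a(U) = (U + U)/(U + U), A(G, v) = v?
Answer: -52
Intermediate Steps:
T = -4 (T = 0 - 4 = -4)
a(U) = 1 (a(U) = (2*U)/((2*U)) = (2*U)*(1/(2*U)) = 1)
(T - 48)/a(A(-3, -5)/(-3)) = (-4 - 48)/1 = 1*(-52) = -52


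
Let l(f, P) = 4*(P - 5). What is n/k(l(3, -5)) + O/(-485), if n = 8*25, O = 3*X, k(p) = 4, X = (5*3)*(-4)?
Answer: 4886/97 ≈ 50.371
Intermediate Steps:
X = -60 (X = 15*(-4) = -60)
l(f, P) = -20 + 4*P (l(f, P) = 4*(-5 + P) = -20 + 4*P)
O = -180 (O = 3*(-60) = -180)
n = 200
n/k(l(3, -5)) + O/(-485) = 200/4 - 180/(-485) = 200*(¼) - 180*(-1/485) = 50 + 36/97 = 4886/97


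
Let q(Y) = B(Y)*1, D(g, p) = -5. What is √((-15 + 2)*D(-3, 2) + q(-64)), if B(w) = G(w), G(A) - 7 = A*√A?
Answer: 2*√(18 - 128*I) ≈ 17.162 - 14.917*I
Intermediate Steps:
G(A) = 7 + A^(3/2) (G(A) = 7 + A*√A = 7 + A^(3/2))
B(w) = 7 + w^(3/2)
q(Y) = 7 + Y^(3/2) (q(Y) = (7 + Y^(3/2))*1 = 7 + Y^(3/2))
√((-15 + 2)*D(-3, 2) + q(-64)) = √((-15 + 2)*(-5) + (7 + (-64)^(3/2))) = √(-13*(-5) + (7 - 512*I)) = √(65 + (7 - 512*I)) = √(72 - 512*I)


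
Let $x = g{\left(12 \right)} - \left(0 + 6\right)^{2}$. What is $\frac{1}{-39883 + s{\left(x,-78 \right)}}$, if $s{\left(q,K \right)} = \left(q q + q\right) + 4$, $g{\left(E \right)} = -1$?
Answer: $- \frac{1}{38547} \approx -2.5942 \cdot 10^{-5}$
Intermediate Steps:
$x = -37$ ($x = -1 - \left(0 + 6\right)^{2} = -1 - 6^{2} = -1 - 36 = -37$)
$s{\left(q,K \right)} = 4 + q + q^{2}$ ($s{\left(q,K \right)} = \left(q^{2} + q\right) + 4 = \left(q + q^{2}\right) + 4 = 4 + q + q^{2}$)
$\frac{1}{-39883 + s{\left(x,-78 \right)}} = \frac{1}{-39883 + \left(4 - 37 + \left(-37\right)^{2}\right)} = \frac{1}{-39883 + \left(4 - 37 + 1369\right)} = \frac{1}{-39883 + 1336} = \frac{1}{-38547} = - \frac{1}{38547}$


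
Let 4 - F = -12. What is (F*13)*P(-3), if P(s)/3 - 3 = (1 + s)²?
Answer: 4368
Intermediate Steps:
F = 16 (F = 4 - 1*(-12) = 4 + 12 = 16)
P(s) = 9 + 3*(1 + s)²
(F*13)*P(-3) = (16*13)*(9 + 3*(1 - 3)²) = 208*(9 + 3*(-2)²) = 208*(9 + 3*4) = 208*(9 + 12) = 208*21 = 4368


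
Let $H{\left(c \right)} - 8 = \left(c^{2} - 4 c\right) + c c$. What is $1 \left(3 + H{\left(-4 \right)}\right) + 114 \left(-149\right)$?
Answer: $-16927$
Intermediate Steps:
$H{\left(c \right)} = 8 - 4 c + 2 c^{2}$ ($H{\left(c \right)} = 8 + \left(\left(c^{2} - 4 c\right) + c c\right) = 8 + \left(\left(c^{2} - 4 c\right) + c^{2}\right) = 8 + \left(- 4 c + 2 c^{2}\right) = 8 - 4 c + 2 c^{2}$)
$1 \left(3 + H{\left(-4 \right)}\right) + 114 \left(-149\right) = 1 \left(3 + \left(8 - -16 + 2 \left(-4\right)^{2}\right)\right) + 114 \left(-149\right) = 1 \left(3 + \left(8 + 16 + 2 \cdot 16\right)\right) - 16986 = 1 \left(3 + \left(8 + 16 + 32\right)\right) - 16986 = 1 \left(3 + 56\right) - 16986 = 1 \cdot 59 - 16986 = 59 - 16986 = -16927$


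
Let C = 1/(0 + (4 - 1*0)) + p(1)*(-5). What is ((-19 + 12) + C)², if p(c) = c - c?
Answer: 729/16 ≈ 45.563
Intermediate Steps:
p(c) = 0
C = ¼ (C = 1/(0 + (4 - 1*0)) + 0*(-5) = 1/(0 + (4 + 0)) + 0 = 1/(0 + 4) + 0 = 1/4 + 0 = ¼ + 0 = ¼ ≈ 0.25000)
((-19 + 12) + C)² = ((-19 + 12) + ¼)² = (-7 + ¼)² = (-27/4)² = 729/16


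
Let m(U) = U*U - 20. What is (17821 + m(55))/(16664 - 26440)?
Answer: -801/376 ≈ -2.1303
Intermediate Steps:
m(U) = -20 + U² (m(U) = U² - 20 = -20 + U²)
(17821 + m(55))/(16664 - 26440) = (17821 + (-20 + 55²))/(16664 - 26440) = (17821 + (-20 + 3025))/(-9776) = (17821 + 3005)*(-1/9776) = 20826*(-1/9776) = -801/376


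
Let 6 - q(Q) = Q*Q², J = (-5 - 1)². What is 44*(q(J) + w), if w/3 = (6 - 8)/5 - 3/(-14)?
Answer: -71841858/35 ≈ -2.0526e+6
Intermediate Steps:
J = 36 (J = (-6)² = 36)
w = -39/70 (w = 3*((6 - 8)/5 - 3/(-14)) = 3*(-2*⅕ - 3*(-1/14)) = 3*(-⅖ + 3/14) = 3*(-13/70) = -39/70 ≈ -0.55714)
q(Q) = 6 - Q³ (q(Q) = 6 - Q*Q² = 6 - Q³)
44*(q(J) + w) = 44*((6 - 1*36³) - 39/70) = 44*((6 - 1*46656) - 39/70) = 44*((6 - 46656) - 39/70) = 44*(-46650 - 39/70) = 44*(-3265539/70) = -71841858/35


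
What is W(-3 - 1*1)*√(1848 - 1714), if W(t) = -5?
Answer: -5*√134 ≈ -57.879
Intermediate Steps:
W(-3 - 1*1)*√(1848 - 1714) = -5*√(1848 - 1714) = -5*√134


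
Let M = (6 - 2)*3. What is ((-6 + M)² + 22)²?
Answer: 3364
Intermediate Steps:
M = 12 (M = 4*3 = 12)
((-6 + M)² + 22)² = ((-6 + 12)² + 22)² = (6² + 22)² = (36 + 22)² = 58² = 3364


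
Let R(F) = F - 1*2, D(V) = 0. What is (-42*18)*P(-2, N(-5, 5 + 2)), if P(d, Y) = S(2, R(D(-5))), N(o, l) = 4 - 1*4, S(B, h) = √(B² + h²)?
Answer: -1512*√2 ≈ -2138.3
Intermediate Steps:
R(F) = -2 + F (R(F) = F - 2 = -2 + F)
N(o, l) = 0 (N(o, l) = 4 - 4 = 0)
P(d, Y) = 2*√2 (P(d, Y) = √(2² + (-2 + 0)²) = √(4 + (-2)²) = √(4 + 4) = √8 = 2*√2)
(-42*18)*P(-2, N(-5, 5 + 2)) = (-42*18)*(2*√2) = -1512*√2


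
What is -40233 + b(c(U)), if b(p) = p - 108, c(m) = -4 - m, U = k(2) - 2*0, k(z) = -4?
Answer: -40341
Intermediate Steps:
U = -4 (U = -4 - 2*0 = -4 + 0 = -4)
b(p) = -108 + p
-40233 + b(c(U)) = -40233 + (-108 + (-4 - 1*(-4))) = -40233 + (-108 + (-4 + 4)) = -40233 + (-108 + 0) = -40233 - 108 = -40341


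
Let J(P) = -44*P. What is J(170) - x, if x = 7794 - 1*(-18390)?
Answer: -33664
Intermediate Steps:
x = 26184 (x = 7794 + 18390 = 26184)
J(170) - x = -44*170 - 1*26184 = -7480 - 26184 = -33664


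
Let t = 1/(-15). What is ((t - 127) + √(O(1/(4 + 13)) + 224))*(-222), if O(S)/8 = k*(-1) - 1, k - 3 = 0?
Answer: 141044/5 - 1776*√3 ≈ 25133.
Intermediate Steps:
t = -1/15 ≈ -0.066667
k = 3 (k = 3 + 0 = 3)
O(S) = -32 (O(S) = 8*(3*(-1) - 1) = 8*(-3 - 1) = 8*(-4) = -32)
((t - 127) + √(O(1/(4 + 13)) + 224))*(-222) = ((-1/15 - 127) + √(-32 + 224))*(-222) = (-1906/15 + √192)*(-222) = (-1906/15 + 8*√3)*(-222) = 141044/5 - 1776*√3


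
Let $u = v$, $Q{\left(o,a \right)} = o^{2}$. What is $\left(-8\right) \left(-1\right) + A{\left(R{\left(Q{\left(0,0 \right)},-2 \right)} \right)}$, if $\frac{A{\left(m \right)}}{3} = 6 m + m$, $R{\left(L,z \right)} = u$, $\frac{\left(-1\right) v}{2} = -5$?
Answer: $218$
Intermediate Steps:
$v = 10$ ($v = \left(-2\right) \left(-5\right) = 10$)
$u = 10$
$R{\left(L,z \right)} = 10$
$A{\left(m \right)} = 21 m$ ($A{\left(m \right)} = 3 \left(6 m + m\right) = 3 \cdot 7 m = 21 m$)
$\left(-8\right) \left(-1\right) + A{\left(R{\left(Q{\left(0,0 \right)},-2 \right)} \right)} = \left(-8\right) \left(-1\right) + 21 \cdot 10 = 8 + 210 = 218$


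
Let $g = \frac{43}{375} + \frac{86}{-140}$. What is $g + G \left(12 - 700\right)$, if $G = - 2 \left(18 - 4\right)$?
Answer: $\frac{101133377}{5250} \approx 19264.0$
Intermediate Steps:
$g = - \frac{2623}{5250}$ ($g = 43 \cdot \frac{1}{375} + 86 \left(- \frac{1}{140}\right) = \frac{43}{375} - \frac{43}{70} = - \frac{2623}{5250} \approx -0.49962$)
$G = -28$ ($G = \left(-2\right) 14 = -28$)
$g + G \left(12 - 700\right) = - \frac{2623}{5250} - 28 \left(12 - 700\right) = - \frac{2623}{5250} - -19264 = - \frac{2623}{5250} + 19264 = \frac{101133377}{5250}$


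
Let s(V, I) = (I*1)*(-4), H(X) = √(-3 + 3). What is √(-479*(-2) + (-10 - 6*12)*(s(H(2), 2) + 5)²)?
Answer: 2*√55 ≈ 14.832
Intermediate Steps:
H(X) = 0 (H(X) = √0 = 0)
s(V, I) = -4*I (s(V, I) = I*(-4) = -4*I)
√(-479*(-2) + (-10 - 6*12)*(s(H(2), 2) + 5)²) = √(-479*(-2) + (-10 - 6*12)*(-4*2 + 5)²) = √(958 + (-10 - 72)*(-8 + 5)²) = √(958 - 82*(-3)²) = √(958 - 82*9) = √(958 - 738) = √220 = 2*√55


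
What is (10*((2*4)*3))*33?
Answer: 7920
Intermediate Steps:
(10*((2*4)*3))*33 = (10*(8*3))*33 = (10*24)*33 = 240*33 = 7920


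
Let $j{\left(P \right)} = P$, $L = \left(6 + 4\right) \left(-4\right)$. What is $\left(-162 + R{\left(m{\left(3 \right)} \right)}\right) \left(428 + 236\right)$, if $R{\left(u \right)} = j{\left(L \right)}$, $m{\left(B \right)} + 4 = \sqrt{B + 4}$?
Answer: $-134128$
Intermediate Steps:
$L = -40$ ($L = 10 \left(-4\right) = -40$)
$m{\left(B \right)} = -4 + \sqrt{4 + B}$ ($m{\left(B \right)} = -4 + \sqrt{B + 4} = -4 + \sqrt{4 + B}$)
$R{\left(u \right)} = -40$
$\left(-162 + R{\left(m{\left(3 \right)} \right)}\right) \left(428 + 236\right) = \left(-162 - 40\right) \left(428 + 236\right) = \left(-202\right) 664 = -134128$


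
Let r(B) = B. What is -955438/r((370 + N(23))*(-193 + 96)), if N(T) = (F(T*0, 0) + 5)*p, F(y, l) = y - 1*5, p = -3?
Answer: 477719/17945 ≈ 26.621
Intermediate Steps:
F(y, l) = -5 + y (F(y, l) = y - 5 = -5 + y)
N(T) = 0 (N(T) = ((-5 + T*0) + 5)*(-3) = ((-5 + 0) + 5)*(-3) = (-5 + 5)*(-3) = 0*(-3) = 0)
-955438/r((370 + N(23))*(-193 + 96)) = -955438*1/((-193 + 96)*(370 + 0)) = -955438/(370*(-97)) = -955438/(-35890) = -955438*(-1/35890) = 477719/17945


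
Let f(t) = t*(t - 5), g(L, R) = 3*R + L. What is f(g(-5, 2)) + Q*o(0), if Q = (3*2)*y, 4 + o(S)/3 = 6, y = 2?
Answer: 68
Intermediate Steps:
o(S) = 6 (o(S) = -12 + 3*6 = -12 + 18 = 6)
g(L, R) = L + 3*R
Q = 12 (Q = (3*2)*2 = 6*2 = 12)
f(t) = t*(-5 + t)
f(g(-5, 2)) + Q*o(0) = (-5 + 3*2)*(-5 + (-5 + 3*2)) + 12*6 = (-5 + 6)*(-5 + (-5 + 6)) + 72 = 1*(-5 + 1) + 72 = 1*(-4) + 72 = -4 + 72 = 68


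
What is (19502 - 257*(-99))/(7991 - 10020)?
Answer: -44945/2029 ≈ -22.151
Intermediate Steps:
(19502 - 257*(-99))/(7991 - 10020) = (19502 + 25443)/(-2029) = 44945*(-1/2029) = -44945/2029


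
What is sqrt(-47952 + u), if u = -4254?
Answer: I*sqrt(52206) ≈ 228.49*I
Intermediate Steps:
sqrt(-47952 + u) = sqrt(-47952 - 4254) = sqrt(-52206) = I*sqrt(52206)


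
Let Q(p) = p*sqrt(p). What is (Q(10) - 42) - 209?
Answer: -251 + 10*sqrt(10) ≈ -219.38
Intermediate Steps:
Q(p) = p**(3/2)
(Q(10) - 42) - 209 = (10**(3/2) - 42) - 209 = (10*sqrt(10) - 42) - 209 = (-42 + 10*sqrt(10)) - 209 = -251 + 10*sqrt(10)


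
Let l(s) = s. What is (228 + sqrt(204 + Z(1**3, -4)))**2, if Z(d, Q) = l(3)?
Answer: 52191 + 1368*sqrt(23) ≈ 58752.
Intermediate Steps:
Z(d, Q) = 3
(228 + sqrt(204 + Z(1**3, -4)))**2 = (228 + sqrt(204 + 3))**2 = (228 + sqrt(207))**2 = (228 + 3*sqrt(23))**2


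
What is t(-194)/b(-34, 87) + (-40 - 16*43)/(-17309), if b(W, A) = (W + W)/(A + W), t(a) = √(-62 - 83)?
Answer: 728/17309 - 53*I*√145/68 ≈ 0.042059 - 9.3854*I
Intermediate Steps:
t(a) = I*√145 (t(a) = √(-145) = I*√145)
b(W, A) = 2*W/(A + W) (b(W, A) = (2*W)/(A + W) = 2*W/(A + W))
t(-194)/b(-34, 87) + (-40 - 16*43)/(-17309) = (I*√145)/((2*(-34)/(87 - 34))) + (-40 - 16*43)/(-17309) = (I*√145)/((2*(-34)/53)) + (-40 - 688)*(-1/17309) = (I*√145)/((2*(-34)*(1/53))) - 728*(-1/17309) = (I*√145)/(-68/53) + 728/17309 = (I*√145)*(-53/68) + 728/17309 = -53*I*√145/68 + 728/17309 = 728/17309 - 53*I*√145/68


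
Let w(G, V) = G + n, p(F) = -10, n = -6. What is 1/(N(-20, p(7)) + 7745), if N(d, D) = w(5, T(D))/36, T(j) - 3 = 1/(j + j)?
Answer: 36/278819 ≈ 0.00012912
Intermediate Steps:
T(j) = 3 + 1/(2*j) (T(j) = 3 + 1/(j + j) = 3 + 1/(2*j))
w(G, V) = -6 + G (w(G, V) = G - 6 = -6 + G)
N(d, D) = -1/36 (N(d, D) = (-6 + 5)/36 = -1*1/36 = -1/36)
1/(N(-20, p(7)) + 7745) = 1/(-1/36 + 7745) = 1/(278819/36) = 36/278819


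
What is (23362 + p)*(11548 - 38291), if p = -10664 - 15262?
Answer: 68569052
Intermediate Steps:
p = -25926
(23362 + p)*(11548 - 38291) = (23362 - 25926)*(11548 - 38291) = -2564*(-26743) = 68569052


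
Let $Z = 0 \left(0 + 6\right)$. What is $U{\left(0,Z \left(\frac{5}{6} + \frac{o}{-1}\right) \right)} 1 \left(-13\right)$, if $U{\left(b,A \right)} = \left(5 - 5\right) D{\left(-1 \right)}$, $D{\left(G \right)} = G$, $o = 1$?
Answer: $0$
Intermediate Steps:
$Z = 0$ ($Z = 0 \cdot 6 = 0$)
$U{\left(b,A \right)} = 0$ ($U{\left(b,A \right)} = \left(5 - 5\right) \left(-1\right) = 0 \left(-1\right) = 0$)
$U{\left(0,Z \left(\frac{5}{6} + \frac{o}{-1}\right) \right)} 1 \left(-13\right) = 0 \cdot 1 \left(-13\right) = 0 \left(-13\right) = 0$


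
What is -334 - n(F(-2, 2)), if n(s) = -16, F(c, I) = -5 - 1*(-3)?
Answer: -318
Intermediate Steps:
F(c, I) = -2 (F(c, I) = -5 + 3 = -2)
-334 - n(F(-2, 2)) = -334 - 1*(-16) = -334 + 16 = -318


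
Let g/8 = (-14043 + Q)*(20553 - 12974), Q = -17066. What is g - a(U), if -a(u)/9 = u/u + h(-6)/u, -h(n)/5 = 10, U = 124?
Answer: -116944454723/62 ≈ -1.8862e+9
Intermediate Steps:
h(n) = -50 (h(n) = -5*10 = -50)
a(u) = -9 + 450/u (a(u) = -9*(u/u - 50/u) = -9*(1 - 50/u) = -9 + 450/u)
g = -1886200888 (g = 8*((-14043 - 17066)*(20553 - 12974)) = 8*(-31109*7579) = 8*(-235775111) = -1886200888)
g - a(U) = -1886200888 - (-9 + 450/124) = -1886200888 - (-9 + 450*(1/124)) = -1886200888 - (-9 + 225/62) = -1886200888 - 1*(-333/62) = -1886200888 + 333/62 = -116944454723/62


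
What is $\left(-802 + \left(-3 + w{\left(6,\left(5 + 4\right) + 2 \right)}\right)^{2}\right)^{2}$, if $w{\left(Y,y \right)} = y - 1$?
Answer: $567009$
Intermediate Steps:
$w{\left(Y,y \right)} = -1 + y$ ($w{\left(Y,y \right)} = y - 1 = -1 + y$)
$\left(-802 + \left(-3 + w{\left(6,\left(5 + 4\right) + 2 \right)}\right)^{2}\right)^{2} = \left(-802 + \left(-3 + \left(-1 + \left(\left(5 + 4\right) + 2\right)\right)\right)^{2}\right)^{2} = \left(-802 + \left(-3 + \left(-1 + \left(9 + 2\right)\right)\right)^{2}\right)^{2} = \left(-802 + \left(-3 + \left(-1 + 11\right)\right)^{2}\right)^{2} = \left(-802 + \left(-3 + 10\right)^{2}\right)^{2} = \left(-802 + 7^{2}\right)^{2} = \left(-802 + 49\right)^{2} = \left(-753\right)^{2} = 567009$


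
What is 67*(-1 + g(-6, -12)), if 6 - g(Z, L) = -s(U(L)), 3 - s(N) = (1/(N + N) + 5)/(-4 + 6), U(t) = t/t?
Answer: 1407/4 ≈ 351.75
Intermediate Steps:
U(t) = 1
s(N) = ½ - 1/(4*N) (s(N) = 3 - (1/(N + N) + 5)/(-4 + 6) = 3 - (1/(2*N) + 5)/2 = 3 - (5 + 1/(2*N))/2 = 3 - (5/2 + 1/(4*N)) = 3 + (-5/2 - 1/(4*N)) = ½ - 1/(4*N))
g(Z, L) = 25/4 (g(Z, L) = 6 - (-1)*(¼)*(-1 + 2*1)/1 = 6 - (-1)*(¼)*1*(-1 + 2) = 6 - (-1)*(¼)*1*1 = 6 - (-1)/4 = 6 - 1*(-¼) = 6 + ¼ = 25/4)
67*(-1 + g(-6, -12)) = 67*(-1 + 25/4) = 67*(21/4) = 1407/4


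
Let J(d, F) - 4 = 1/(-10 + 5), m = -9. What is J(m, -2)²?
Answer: 361/25 ≈ 14.440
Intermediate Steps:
J(d, F) = 19/5 (J(d, F) = 4 + 1/(-10 + 5) = 4 + 1/(-5) = 4 - ⅕ = 19/5)
J(m, -2)² = (19/5)² = 361/25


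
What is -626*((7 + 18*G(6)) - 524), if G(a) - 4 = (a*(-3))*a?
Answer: 1495514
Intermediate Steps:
G(a) = 4 - 3*a**2 (G(a) = 4 + (a*(-3))*a = 4 + (-3*a)*a = 4 - 3*a**2)
-626*((7 + 18*G(6)) - 524) = -626*((7 + 18*(4 - 3*6**2)) - 524) = -626*((7 + 18*(4 - 3*36)) - 524) = -626*((7 + 18*(4 - 108)) - 524) = -626*((7 + 18*(-104)) - 524) = -626*((7 - 1872) - 524) = -626*(-1865 - 524) = -626*(-2389) = 1495514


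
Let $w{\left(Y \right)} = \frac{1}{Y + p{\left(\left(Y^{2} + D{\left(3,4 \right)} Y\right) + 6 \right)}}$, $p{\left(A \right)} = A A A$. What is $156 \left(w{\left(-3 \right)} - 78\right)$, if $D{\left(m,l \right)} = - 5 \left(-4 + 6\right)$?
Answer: $- \frac{184795390}{15187} \approx -12168.0$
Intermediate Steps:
$D{\left(m,l \right)} = -10$ ($D{\left(m,l \right)} = \left(-5\right) 2 = -10$)
$p{\left(A \right)} = A^{3}$ ($p{\left(A \right)} = A^{2} A = A^{3}$)
$w{\left(Y \right)} = \frac{1}{Y + \left(6 + Y^{2} - 10 Y\right)^{3}}$ ($w{\left(Y \right)} = \frac{1}{Y + \left(\left(Y^{2} - 10 Y\right) + 6\right)^{3}} = \frac{1}{Y + \left(6 + Y^{2} - 10 Y\right)^{3}}$)
$156 \left(w{\left(-3 \right)} - 78\right) = 156 \left(\frac{1}{-3 + \left(6 + \left(-3\right)^{2} - -30\right)^{3}} - 78\right) = 156 \left(\frac{1}{-3 + \left(6 + 9 + 30\right)^{3}} - 78\right) = 156 \left(\frac{1}{-3 + 45^{3}} - 78\right) = 156 \left(\frac{1}{-3 + 91125} - 78\right) = 156 \left(\frac{1}{91122} - 78\right) = 156 \left(- \frac{7107515}{91122}\right) = - \frac{184795390}{15187}$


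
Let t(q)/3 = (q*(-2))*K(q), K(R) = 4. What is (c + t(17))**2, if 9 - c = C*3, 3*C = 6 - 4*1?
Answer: 160801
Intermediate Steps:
C = 2/3 (C = (6 - 4*1)/3 = (6 - 4)/3 = (1/3)*2 = 2/3 ≈ 0.66667)
t(q) = -24*q (t(q) = 3*((q*(-2))*4) = 3*(-2*q*4) = 3*(-8*q) = -24*q)
c = 7 (c = 9 - 2*3/3 = 9 - 1*2 = 9 - 2 = 7)
(c + t(17))**2 = (7 - 24*17)**2 = (7 - 408)**2 = (-401)**2 = 160801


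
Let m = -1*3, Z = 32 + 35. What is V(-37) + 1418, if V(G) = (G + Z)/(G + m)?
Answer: 5669/4 ≈ 1417.3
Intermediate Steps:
Z = 67
m = -3
V(G) = (67 + G)/(-3 + G) (V(G) = (G + 67)/(G - 3) = (67 + G)/(-3 + G))
V(-37) + 1418 = (67 - 37)/(-3 - 37) + 1418 = 30/(-40) + 1418 = -1/40*30 + 1418 = -3/4 + 1418 = 5669/4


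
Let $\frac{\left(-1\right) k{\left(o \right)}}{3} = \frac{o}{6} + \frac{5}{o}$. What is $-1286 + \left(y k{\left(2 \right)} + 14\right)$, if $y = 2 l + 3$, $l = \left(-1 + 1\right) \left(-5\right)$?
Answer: $- \frac{2595}{2} \approx -1297.5$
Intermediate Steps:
$l = 0$ ($l = 0 \left(-5\right) = 0$)
$k{\left(o \right)} = - \frac{15}{o} - \frac{o}{2}$ ($k{\left(o \right)} = - 3 \left(\frac{o}{6} + \frac{5}{o}\right) = - 3 \left(\frac{5}{o} + \frac{o}{6}\right) = - \frac{15}{o} - \frac{o}{2}$)
$y = 3$ ($y = 2 \cdot 0 + 3 = 0 + 3 = 3$)
$-1286 + \left(y k{\left(2 \right)} + 14\right) = -1286 + \left(3 \left(- \frac{15}{2} - 1\right) + 14\right) = -1286 + \left(3 \left(- \frac{17}{2}\right) + 14\right) = -1286 + \left(- \frac{51}{2} + 14\right) = -1286 - \frac{23}{2} = - \frac{2595}{2}$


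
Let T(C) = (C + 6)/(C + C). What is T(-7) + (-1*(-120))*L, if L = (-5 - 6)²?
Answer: 203281/14 ≈ 14520.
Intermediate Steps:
T(C) = (6 + C)/(2*C) (T(C) = (6 + C)/((2*C)) = (6 + C)*(1/(2*C)) = (6 + C)/(2*C))
L = 121 (L = (-11)² = 121)
T(-7) + (-1*(-120))*L = (½)*(6 - 7)/(-7) - 1*(-120)*121 = (½)*(-⅐)*(-1) + 120*121 = 1/14 + 14520 = 203281/14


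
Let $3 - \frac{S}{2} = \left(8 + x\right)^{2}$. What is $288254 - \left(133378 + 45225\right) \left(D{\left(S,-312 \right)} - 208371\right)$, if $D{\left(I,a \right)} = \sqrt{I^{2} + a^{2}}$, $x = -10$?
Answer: $37215973967 - 357206 \sqrt{24337} \approx 3.716 \cdot 10^{10}$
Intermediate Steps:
$S = -2$ ($S = 6 - 2 \left(8 - 10\right)^{2} = 6 - 2 \left(-2\right)^{2} = 6 - 8 = -2$)
$288254 - \left(133378 + 45225\right) \left(D{\left(S,-312 \right)} - 208371\right) = 288254 - \left(133378 + 45225\right) \left(\sqrt{\left(-2\right)^{2} + \left(-312\right)^{2}} - 208371\right) = 288254 - 178603 \left(\sqrt{4 + 97344} - 208371\right) = 288254 - 178603 \left(\sqrt{97348} - 208371\right) = 288254 - 178603 \left(2 \sqrt{24337} - 208371\right) = 288254 - 178603 \left(-208371 + 2 \sqrt{24337}\right) = 288254 - \left(-37215685713 + 357206 \sqrt{24337}\right) = 288254 + \left(37215685713 - 357206 \sqrt{24337}\right) = 37215973967 - 357206 \sqrt{24337}$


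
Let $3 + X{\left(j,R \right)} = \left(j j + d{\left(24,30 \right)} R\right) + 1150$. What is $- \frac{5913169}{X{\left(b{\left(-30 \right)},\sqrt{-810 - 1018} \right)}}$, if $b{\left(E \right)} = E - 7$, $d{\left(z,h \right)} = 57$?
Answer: $- \frac{3719383301}{3067357} + \frac{337050633 i \sqrt{457}}{6134714} \approx -1212.6 + 1174.5 i$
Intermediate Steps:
$b{\left(E \right)} = -7 + E$
$X{\left(j,R \right)} = 1147 + j^{2} + 57 R$ ($X{\left(j,R \right)} = -3 + \left(\left(j j + 57 R\right) + 1150\right) = -3 + \left(\left(j^{2} + 57 R\right) + 1150\right) = -3 + \left(1150 + j^{2} + 57 R\right) = 1147 + j^{2} + 57 R$)
$- \frac{5913169}{X{\left(b{\left(-30 \right)},\sqrt{-810 - 1018} \right)}} = - \frac{5913169}{1147 + \left(-7 - 30\right)^{2} + 57 \sqrt{-810 - 1018}} = - \frac{5913169}{1147 + \left(-37\right)^{2} + 57 \sqrt{-1828}} = - \frac{5913169}{1147 + 1369 + 57 \cdot 2 i \sqrt{457}} = - \frac{5913169}{1147 + 1369 + 114 i \sqrt{457}} = - \frac{5913169}{2516 + 114 i \sqrt{457}}$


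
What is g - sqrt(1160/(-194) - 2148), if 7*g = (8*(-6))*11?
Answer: -528/7 - 14*I*sqrt(103402)/97 ≈ -75.429 - 46.411*I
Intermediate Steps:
g = -528/7 (g = ((8*(-6))*11)/7 = (-48*11)/7 = (1/7)*(-528) = -528/7 ≈ -75.429)
g - sqrt(1160/(-194) - 2148) = -528/7 - sqrt(1160/(-194) - 2148) = -528/7 - sqrt(1160*(-1/194) - 2148) = -528/7 - sqrt(-580/97 - 2148) = -528/7 - sqrt(-208936/97) = -528/7 - 14*I*sqrt(103402)/97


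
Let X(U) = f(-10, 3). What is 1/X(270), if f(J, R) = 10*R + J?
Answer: 1/20 ≈ 0.050000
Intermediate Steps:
f(J, R) = J + 10*R
X(U) = 20 (X(U) = -10 + 10*3 = -10 + 30 = 20)
1/X(270) = 1/20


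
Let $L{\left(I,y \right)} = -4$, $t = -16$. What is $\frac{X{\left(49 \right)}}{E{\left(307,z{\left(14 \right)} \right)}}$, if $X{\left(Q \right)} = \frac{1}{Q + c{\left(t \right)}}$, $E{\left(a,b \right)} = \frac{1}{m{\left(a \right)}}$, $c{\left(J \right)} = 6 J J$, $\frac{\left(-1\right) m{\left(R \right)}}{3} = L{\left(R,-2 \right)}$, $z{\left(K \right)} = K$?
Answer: $\frac{12}{1585} \approx 0.007571$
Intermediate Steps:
$m{\left(R \right)} = 12$ ($m{\left(R \right)} = \left(-3\right) \left(-4\right) = 12$)
$c{\left(J \right)} = 6 J^{2}$
$E{\left(a,b \right)} = \frac{1}{12}$
$X{\left(Q \right)} = \frac{1}{1536 + Q}$ ($X{\left(Q \right)} = \frac{1}{Q + 6 \left(-16\right)^{2}} = \frac{1}{Q + 6 \cdot 256} = \frac{1}{Q + 1536} = \frac{1}{1536 + Q}$)
$\frac{X{\left(49 \right)}}{E{\left(307,z{\left(14 \right)} \right)}} = \frac{\frac{1}{\frac{1}{12}}}{1536 + 49} = \frac{1}{1585} \cdot 12 = \frac{12}{1585}$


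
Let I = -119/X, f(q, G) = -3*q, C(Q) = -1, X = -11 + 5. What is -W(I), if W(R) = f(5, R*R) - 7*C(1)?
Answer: 8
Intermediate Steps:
X = -6
I = 119/6 (I = -119/(-6) = -119*(-1/6) = 119/6 ≈ 19.833)
W(R) = -8 (W(R) = -3*5 - 7*(-1) = -15 + 7 = -8)
-W(I) = -1*(-8) = 8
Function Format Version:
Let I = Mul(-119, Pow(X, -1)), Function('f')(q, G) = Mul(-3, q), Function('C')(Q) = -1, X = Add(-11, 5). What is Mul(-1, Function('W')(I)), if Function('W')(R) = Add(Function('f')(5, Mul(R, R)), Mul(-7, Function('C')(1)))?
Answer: 8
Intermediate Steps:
X = -6
I = Rational(119, 6) (I = Mul(-119, Pow(-6, -1)) = Mul(-119, Rational(-1, 6)) = Rational(119, 6) ≈ 19.833)
Function('W')(R) = -8 (Function('W')(R) = Add(Mul(-3, 5), Mul(-7, -1)) = Add(-15, 7) = -8)
Mul(-1, Function('W')(I)) = Mul(-1, -8) = 8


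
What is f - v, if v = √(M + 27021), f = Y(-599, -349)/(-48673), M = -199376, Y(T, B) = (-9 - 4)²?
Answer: -169/48673 - I*√172355 ≈ -0.0034721 - 415.16*I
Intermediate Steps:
Y(T, B) = 169 (Y(T, B) = (-13)² = 169)
f = -169/48673 (f = 169/(-48673) = 169*(-1/48673) = -169/48673 ≈ -0.0034721)
v = I*√172355 (v = √(-199376 + 27021) = √(-172355) = I*√172355 ≈ 415.16*I)
f - v = -169/48673 - I*√172355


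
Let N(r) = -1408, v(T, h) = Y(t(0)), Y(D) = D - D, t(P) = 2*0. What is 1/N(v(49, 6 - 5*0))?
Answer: -1/1408 ≈ -0.00071023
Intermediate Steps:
t(P) = 0
Y(D) = 0
v(T, h) = 0
1/N(v(49, 6 - 5*0)) = 1/(-1408) = -1/1408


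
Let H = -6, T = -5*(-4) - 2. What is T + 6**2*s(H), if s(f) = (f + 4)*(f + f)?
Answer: 882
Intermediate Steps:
T = 18 (T = 20 - 2 = 18)
s(f) = 2*f*(4 + f) (s(f) = (4 + f)*(2*f) = 2*f*(4 + f))
T + 6**2*s(H) = 18 + 6**2*(2*(-6)*(4 - 6)) = 18 + 36*(2*(-6)*(-2)) = 18 + 36*24 = 18 + 864 = 882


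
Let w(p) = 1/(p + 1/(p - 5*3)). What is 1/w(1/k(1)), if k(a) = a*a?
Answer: 13/14 ≈ 0.92857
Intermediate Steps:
k(a) = a²
w(p) = 1/(p + 1/(-15 + p)) (w(p) = 1/(p + 1/(p - 15)) = 1/(p + 1/(-15 + p)))
1/w(1/k(1)) = 1/((-15 + 1/(1²))/(1 + (1/(1²))² - 15/(1²))) = 1/((-15 + 1/1)/(1 + (1/1)² - 15/1)) = 1/((-15 + 1)/(1 + 1² - 15*1)) = 1/(-14/(1 + 1 - 15)) = 1/(-14/(-13)) = 1/(-1/13*(-14)) = 1/(14/13) = 13/14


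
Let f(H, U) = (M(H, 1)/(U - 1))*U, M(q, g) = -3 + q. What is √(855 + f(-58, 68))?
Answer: √3560179/67 ≈ 28.162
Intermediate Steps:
f(H, U) = U*(-3 + H)/(-1 + U) (f(H, U) = ((-3 + H)/(U - 1))*U = ((-3 + H)/(-1 + U))*U = U*(-3 + H)/(-1 + U))
√(855 + f(-58, 68)) = √(855 + 68*(-3 - 58)/(-1 + 68)) = √(855 + 68*(-61)/67) = √(855 + 68*(1/67)*(-61)) = √(855 - 4148/67) = √(53137/67) = √3560179/67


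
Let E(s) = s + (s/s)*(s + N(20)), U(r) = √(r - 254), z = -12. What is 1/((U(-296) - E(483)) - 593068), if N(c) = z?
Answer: -27001/16039188047 - 5*I*√22/352862137034 ≈ -1.6834e-6 - 6.6462e-11*I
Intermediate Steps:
N(c) = -12
U(r) = √(-254 + r)
E(s) = -12 + 2*s (E(s) = s + (s/s)*(s - 12) = s + 1*(-12 + s) = s + (-12 + s) = -12 + 2*s)
1/((U(-296) - E(483)) - 593068) = 1/((√(-254 - 296) - (-12 + 2*483)) - 593068) = 1/((√(-550) - (-12 + 966)) - 593068) = 1/((5*I*√22 - 1*954) - 593068) = 1/((5*I*√22 - 954) - 593068) = 1/((-954 + 5*I*√22) - 593068) = 1/(-594022 + 5*I*√22)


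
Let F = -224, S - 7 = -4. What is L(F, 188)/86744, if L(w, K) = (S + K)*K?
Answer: 8977/21686 ≈ 0.41395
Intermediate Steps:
S = 3 (S = 7 - 4 = 3)
L(w, K) = K*(3 + K) (L(w, K) = (3 + K)*K = K*(3 + K))
L(F, 188)/86744 = (188*(3 + 188))/86744 = (188*191)*(1/86744) = 35908*(1/86744) = 8977/21686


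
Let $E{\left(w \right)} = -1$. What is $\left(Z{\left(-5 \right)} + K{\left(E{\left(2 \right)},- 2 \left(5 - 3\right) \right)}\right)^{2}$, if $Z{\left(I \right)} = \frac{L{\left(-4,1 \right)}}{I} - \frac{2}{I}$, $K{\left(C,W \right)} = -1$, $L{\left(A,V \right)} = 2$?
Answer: $1$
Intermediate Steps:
$Z{\left(I \right)} = 0$ ($Z{\left(I \right)} = \frac{2}{I} - \frac{2}{I} = 0$)
$\left(Z{\left(-5 \right)} + K{\left(E{\left(2 \right)},- 2 \left(5 - 3\right) \right)}\right)^{2} = \left(0 - 1\right)^{2} = \left(-1\right)^{2} = 1$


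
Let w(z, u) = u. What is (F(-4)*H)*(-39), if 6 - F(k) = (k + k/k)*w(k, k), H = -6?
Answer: -1404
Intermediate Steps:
F(k) = 6 - k*(1 + k) (F(k) = 6 - (k + k/k)*k = 6 - (k + 1)*k = 6 - (1 + k)*k = 6 - k*(1 + k))
(F(-4)*H)*(-39) = ((6 - 1*(-4) - 1*(-4)²)*(-6))*(-39) = ((6 + 4 - 1*16)*(-6))*(-39) = ((6 + 4 - 16)*(-6))*(-39) = -6*(-6)*(-39) = 36*(-39) = -1404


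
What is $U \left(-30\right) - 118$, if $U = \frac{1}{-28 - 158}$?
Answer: $- \frac{3653}{31} \approx -117.84$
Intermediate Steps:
$U = - \frac{1}{186}$ ($U = \frac{1}{-186} = - \frac{1}{186} \approx -0.0053763$)
$U \left(-30\right) - 118 = \left(- \frac{1}{186}\right) \left(-30\right) - 118 = \frac{5}{31} - 118 = - \frac{3653}{31}$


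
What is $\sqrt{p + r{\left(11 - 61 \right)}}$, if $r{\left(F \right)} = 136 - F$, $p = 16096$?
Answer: $\sqrt{16282} \approx 127.6$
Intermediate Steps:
$\sqrt{p + r{\left(11 - 61 \right)}} = \sqrt{16096 + \left(136 - \left(11 - 61\right)\right)} = \sqrt{16096 + \left(136 - -50\right)} = \sqrt{16096 + \left(136 + 50\right)} = \sqrt{16096 + 186} = \sqrt{16282}$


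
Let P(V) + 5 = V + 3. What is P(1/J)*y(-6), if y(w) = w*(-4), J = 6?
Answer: -44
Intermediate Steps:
y(w) = -4*w
P(V) = -2 + V (P(V) = -5 + (V + 3) = -5 + (3 + V) = -2 + V)
P(1/J)*y(-6) = (-2 + 1/6)*(-4*(-6)) = (-2 + ⅙)*24 = -11/6*24 = -44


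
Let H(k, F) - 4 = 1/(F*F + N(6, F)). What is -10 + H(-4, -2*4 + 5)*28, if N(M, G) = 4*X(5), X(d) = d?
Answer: 2986/29 ≈ 102.97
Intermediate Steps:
N(M, G) = 20 (N(M, G) = 4*5 = 20)
H(k, F) = 4 + 1/(20 + F²) (H(k, F) = 4 + 1/(F*F + 20) = 4 + 1/(F² + 20) = 4 + 1/(20 + F²))
-10 + H(-4, -2*4 + 5)*28 = -10 + ((81 + 4*(-2*4 + 5)²)/(20 + (-2*4 + 5)²))*28 = -10 + ((81 + 4*(-8 + 5)²)/(20 + (-8 + 5)²))*28 = -10 + ((81 + 4*(-3)²)/(20 + (-3)²))*28 = -10 + ((81 + 4*9)/(20 + 9))*28 = -10 + ((81 + 36)/29)*28 = -10 + ((1/29)*117)*28 = -10 + (117/29)*28 = -10 + 3276/29 = 2986/29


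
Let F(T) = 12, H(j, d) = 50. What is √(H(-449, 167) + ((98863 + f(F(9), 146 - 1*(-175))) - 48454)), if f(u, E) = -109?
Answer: 5*√2014 ≈ 224.39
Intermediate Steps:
√(H(-449, 167) + ((98863 + f(F(9), 146 - 1*(-175))) - 48454)) = √(50 + ((98863 - 109) - 48454)) = √(50 + (98754 - 48454)) = √(50 + 50300) = √50350 = 5*√2014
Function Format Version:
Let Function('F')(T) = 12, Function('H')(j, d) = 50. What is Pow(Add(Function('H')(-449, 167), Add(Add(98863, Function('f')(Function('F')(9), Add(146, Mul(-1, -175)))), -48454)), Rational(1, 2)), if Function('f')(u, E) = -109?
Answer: Mul(5, Pow(2014, Rational(1, 2))) ≈ 224.39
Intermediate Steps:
Pow(Add(Function('H')(-449, 167), Add(Add(98863, Function('f')(Function('F')(9), Add(146, Mul(-1, -175)))), -48454)), Rational(1, 2)) = Pow(Add(50, Add(Add(98863, -109), -48454)), Rational(1, 2)) = Pow(Add(50, Add(98754, -48454)), Rational(1, 2)) = Pow(Add(50, 50300), Rational(1, 2)) = Pow(50350, Rational(1, 2)) = Mul(5, Pow(2014, Rational(1, 2)))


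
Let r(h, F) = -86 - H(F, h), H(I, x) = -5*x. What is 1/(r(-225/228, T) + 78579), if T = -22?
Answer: 76/5965093 ≈ 1.2741e-5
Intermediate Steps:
r(h, F) = -86 + 5*h (r(h, F) = -86 - (-5)*h = -86 + 5*h)
1/(r(-225/228, T) + 78579) = 1/((-86 + 5*(-225/228)) + 78579) = 1/((-86 + 5*(-225*1/228)) + 78579) = 1/((-86 + 5*(-75/76)) + 78579) = 1/((-86 - 375/76) + 78579) = 1/(-6911/76 + 78579) = 1/(5965093/76) = 76/5965093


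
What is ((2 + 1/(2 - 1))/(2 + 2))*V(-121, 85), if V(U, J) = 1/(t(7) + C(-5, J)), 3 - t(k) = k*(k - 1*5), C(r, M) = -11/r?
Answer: -15/176 ≈ -0.085227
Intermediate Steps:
t(k) = 3 - k*(-5 + k) (t(k) = 3 - k*(k - 1*5) = 3 - k*(k - 5) = 3 - k*(-5 + k))
V(U, J) = -5/44 (V(U, J) = 1/((3 - 1*7² + 5*7) - 11/(-5)) = 1/((3 - 1*49 + 35) - 11*(-⅕)) = 1/((3 - 49 + 35) + 11/5) = 1/(-11 + 11/5) = 1/(-44/5) = -5/44)
((2 + 1/(2 - 1))/(2 + 2))*V(-121, 85) = ((2 + 1/(2 - 1))/(2 + 2))*(-5/44) = ((2 + 1/1)/4)*(-5/44) = ((2 + 1)*(¼))*(-5/44) = (3*(¼))*(-5/44) = (¾)*(-5/44) = -15/176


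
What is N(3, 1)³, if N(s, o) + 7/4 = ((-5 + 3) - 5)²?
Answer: 6751269/64 ≈ 1.0549e+5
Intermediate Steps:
N(s, o) = 189/4 (N(s, o) = -7/4 + ((-5 + 3) - 5)² = -7/4 + (-2 - 5)² = -7/4 + (-7)² = -7/4 + 49 = 189/4)
N(3, 1)³ = (189/4)³ = 6751269/64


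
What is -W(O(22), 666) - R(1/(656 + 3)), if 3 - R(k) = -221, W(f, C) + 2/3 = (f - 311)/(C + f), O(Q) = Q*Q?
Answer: -771019/3450 ≈ -223.48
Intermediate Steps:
O(Q) = Q**2
W(f, C) = -2/3 + (-311 + f)/(C + f) (W(f, C) = -2/3 + (f - 311)/(C + f) = -2/3 + (-311 + f)/(C + f))
R(k) = 224 (R(k) = 3 - 1*(-221) = 3 + 221 = 224)
-W(O(22), 666) - R(1/(656 + 3)) = -(-933 + 22**2 - 2*666)/(3*(666 + 22**2)) - 1*224 = -(-933 + 484 - 1332)/(3*(666 + 484)) - 224 = -(-1781)/(3*1150) - 224 = -1*(-1781/3450) - 224 = 1781/3450 - 224 = -771019/3450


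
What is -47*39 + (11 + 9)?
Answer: -1813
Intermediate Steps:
-47*39 + (11 + 9) = -1833 + 20 = -1813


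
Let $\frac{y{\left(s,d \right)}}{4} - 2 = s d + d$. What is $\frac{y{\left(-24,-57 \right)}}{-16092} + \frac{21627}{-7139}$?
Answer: $- \frac{96378928}{28720197} \approx -3.3558$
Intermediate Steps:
$y{\left(s,d \right)} = 8 + 4 d + 4 d s$ ($y{\left(s,d \right)} = 8 + 4 \left(s d + d\right) = 8 + 4 \left(d s + d\right) = 8 + 4 \left(d + d s\right) = 8 + \left(4 d + 4 d s\right) = 8 + 4 d + 4 d s$)
$\frac{y{\left(-24,-57 \right)}}{-16092} + \frac{21627}{-7139} = \frac{8 + 4 \left(-57\right) + 4 \left(-57\right) \left(-24\right)}{-16092} + \frac{21627}{-7139} = \left(8 - 228 + 5472\right) \left(- \frac{1}{16092}\right) + 21627 \left(- \frac{1}{7139}\right) = 5252 \left(- \frac{1}{16092}\right) - \frac{21627}{7139} = - \frac{1313}{4023} - \frac{21627}{7139} = - \frac{96378928}{28720197}$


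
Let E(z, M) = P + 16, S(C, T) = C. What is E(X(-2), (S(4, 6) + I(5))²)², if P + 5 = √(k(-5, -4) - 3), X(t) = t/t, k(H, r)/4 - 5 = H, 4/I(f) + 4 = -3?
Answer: (11 + I*√3)² ≈ 118.0 + 38.105*I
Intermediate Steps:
I(f) = -4/7 (I(f) = 4/(-4 - 3) = 4/(-7) = 4*(-⅐) = -4/7)
k(H, r) = 20 + 4*H
X(t) = 1
P = -5 + I*√3 (P = -5 + √((20 + 4*(-5)) - 3) = -5 + √((20 - 20) - 3) = -5 + √(0 - 3) = -5 + √(-3) = -5 + I*√3 ≈ -5.0 + 1.732*I)
E(z, M) = 11 + I*√3 (E(z, M) = (-5 + I*√3) + 16 = 11 + I*√3)
E(X(-2), (S(4, 6) + I(5))²)² = (11 + I*√3)²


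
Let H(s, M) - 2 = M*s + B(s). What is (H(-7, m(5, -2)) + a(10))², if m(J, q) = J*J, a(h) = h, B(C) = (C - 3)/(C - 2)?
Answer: 2122849/81 ≈ 26208.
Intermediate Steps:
B(C) = (-3 + C)/(-2 + C)
m(J, q) = J²
H(s, M) = 2 + M*s + (-3 + s)/(-2 + s) (H(s, M) = 2 + (M*s + (-3 + s)/(-2 + s)) = 2 + M*s + (-3 + s)/(-2 + s))
(H(-7, m(5, -2)) + a(10))² = ((-3 - 7 + (-2 - 7)*(2 + 5²*(-7)))/(-2 - 7) + 10)² = ((-3 - 7 - 9*(2 + 25*(-7)))/(-9) + 10)² = (-(-3 - 7 - 9*(2 - 175))/9 + 10)² = (-(-3 - 7 - 9*(-173))/9 + 10)² = (-(-3 - 7 + 1557)/9 + 10)² = (-⅑*1547 + 10)² = (-1547/9 + 10)² = (-1457/9)² = 2122849/81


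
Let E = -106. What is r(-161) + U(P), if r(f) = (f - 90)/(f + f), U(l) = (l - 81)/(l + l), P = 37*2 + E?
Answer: 26225/10304 ≈ 2.5451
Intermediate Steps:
P = -32 (P = 37*2 - 106 = 74 - 106 = -32)
U(l) = (-81 + l)/(2*l) (U(l) = (-81 + l)/((2*l)) = (-81 + l)*(1/(2*l)) = (-81 + l)/(2*l))
r(f) = (-90 + f)/(2*f) (r(f) = (-90 + f)/((2*f)) = (-90 + f)*(1/(2*f)) = (-90 + f)/(2*f))
r(-161) + U(P) = (½)*(-90 - 161)/(-161) + (½)*(-81 - 32)/(-32) = (½)*(-1/161)*(-251) + (½)*(-1/32)*(-113) = 251/322 + 113/64 = 26225/10304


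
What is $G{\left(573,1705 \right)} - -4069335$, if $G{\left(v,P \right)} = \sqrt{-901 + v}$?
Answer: $4069335 + 2 i \sqrt{82} \approx 4.0693 \cdot 10^{6} + 18.111 i$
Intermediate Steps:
$G{\left(573,1705 \right)} - -4069335 = \sqrt{-901 + 573} - -4069335 = \sqrt{-328} + 4069335 = 2 i \sqrt{82} + 4069335 = 4069335 + 2 i \sqrt{82}$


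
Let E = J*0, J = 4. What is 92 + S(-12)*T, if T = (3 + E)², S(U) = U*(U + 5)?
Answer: 848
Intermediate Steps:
S(U) = U*(5 + U)
E = 0 (E = 4*0 = 0)
T = 9 (T = (3 + 0)² = 3² = 9)
92 + S(-12)*T = 92 - 12*(5 - 12)*9 = 92 - 12*(-7)*9 = 92 + 84*9 = 92 + 756 = 848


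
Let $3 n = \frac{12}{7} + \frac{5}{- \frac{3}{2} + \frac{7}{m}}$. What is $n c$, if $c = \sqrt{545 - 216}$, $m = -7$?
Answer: $- \frac{2 \sqrt{329}}{21} \approx -1.7275$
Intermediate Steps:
$n = - \frac{2}{21}$ ($n = \frac{\frac{12}{7} + \frac{5}{- \frac{3}{2} + \frac{7}{-7}}}{3} = \frac{12 \cdot \frac{1}{7} + \frac{5}{\left(-3\right) \frac{1}{2} + 7 \left(- \frac{1}{7}\right)}}{3} = \frac{\frac{12}{7} + \frac{5}{- \frac{3}{2} - 1}}{3} = \frac{\frac{12}{7} + \frac{5}{- \frac{5}{2}}}{3} = \frac{\frac{12}{7} + 5 \left(- \frac{2}{5}\right)}{3} = \frac{\frac{12}{7} - 2}{3} = \frac{1}{3} \left(- \frac{2}{7}\right) = - \frac{2}{21} \approx -0.095238$)
$c = \sqrt{329}$ ($c = \sqrt{545 - 216} = \sqrt{329} \approx 18.138$)
$n c = - \frac{2 \sqrt{329}}{21}$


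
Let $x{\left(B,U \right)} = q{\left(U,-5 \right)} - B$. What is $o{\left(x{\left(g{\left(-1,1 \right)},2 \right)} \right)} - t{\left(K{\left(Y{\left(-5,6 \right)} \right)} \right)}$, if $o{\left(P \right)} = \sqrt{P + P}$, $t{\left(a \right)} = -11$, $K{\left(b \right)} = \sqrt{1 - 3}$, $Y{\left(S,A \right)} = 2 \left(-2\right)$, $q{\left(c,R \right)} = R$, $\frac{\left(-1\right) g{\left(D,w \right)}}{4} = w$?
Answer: $11 + i \sqrt{2} \approx 11.0 + 1.4142 i$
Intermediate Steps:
$g{\left(D,w \right)} = - 4 w$
$Y{\left(S,A \right)} = -4$
$x{\left(B,U \right)} = -5 - B$
$K{\left(b \right)} = i \sqrt{2}$ ($K{\left(b \right)} = \sqrt{-2} = i \sqrt{2}$)
$o{\left(P \right)} = \sqrt{2} \sqrt{P}$ ($o{\left(P \right)} = \sqrt{2 P} = \sqrt{2} \sqrt{P}$)
$o{\left(x{\left(g{\left(-1,1 \right)},2 \right)} \right)} - t{\left(K{\left(Y{\left(-5,6 \right)} \right)} \right)} = \sqrt{2} \sqrt{-5 - \left(-4\right) 1} - -11 = \sqrt{2} \sqrt{-5 - -4} + 11 = \sqrt{2} \sqrt{-5 + 4} + 11 = \sqrt{2} \sqrt{-1} + 11 = \sqrt{2} i + 11 = i \sqrt{2} + 11 = 11 + i \sqrt{2}$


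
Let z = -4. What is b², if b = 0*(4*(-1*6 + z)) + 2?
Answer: 4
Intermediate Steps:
b = 2 (b = 0*(4*(-1*6 - 4)) + 2 = 0*(4*(-6 - 4)) + 2 = 0*(4*(-10)) + 2 = 0*(-40) + 2 = 0 + 2 = 2)
b² = 2² = 4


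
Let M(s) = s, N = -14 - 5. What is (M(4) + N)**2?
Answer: 225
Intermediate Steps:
N = -19
(M(4) + N)**2 = (4 - 19)**2 = (-15)**2 = 225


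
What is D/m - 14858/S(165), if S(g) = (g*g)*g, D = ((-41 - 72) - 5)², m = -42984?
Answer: -585064859/1787865750 ≈ -0.32724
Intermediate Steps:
D = 13924 (D = (-113 - 5)² = (-118)² = 13924)
S(g) = g³ (S(g) = g²*g = g³)
D/m - 14858/S(165) = 13924/(-42984) - 14858/(165³) = 13924*(-1/42984) - 14858/4492125 = -3481/10746 - 14858*1/4492125 = -3481/10746 - 14858/4492125 = -585064859/1787865750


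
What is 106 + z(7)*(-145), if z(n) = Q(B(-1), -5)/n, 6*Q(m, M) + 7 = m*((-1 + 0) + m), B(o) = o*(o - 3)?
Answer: 3727/42 ≈ 88.738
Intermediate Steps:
B(o) = o*(-3 + o)
Q(m, M) = -7/6 + m*(-1 + m)/6 (Q(m, M) = -7/6 + (m*((-1 + 0) + m))/6 = -7/6 + (m*(-1 + m))/6 = -7/6 + m*(-1 + m)/6)
z(n) = 5/(6*n) (z(n) = (-7/6 - (-1)*(-3 - 1)/6 + (-(-3 - 1))²/6)/n = (-7/6 - (-1)*(-4)/6 + (-1*(-4))²/6)/n = (-7/6 - ⅙*4 + (⅙)*4²)/n = (-7/6 - ⅔ + (⅙)*16)/n = (-7/6 - ⅔ + 8/3)/n = 5/(6*n))
106 + z(7)*(-145) = 106 + ((⅚)/7)*(-145) = 106 + ((⅚)*(⅐))*(-145) = 106 + (5/42)*(-145) = 106 - 725/42 = 3727/42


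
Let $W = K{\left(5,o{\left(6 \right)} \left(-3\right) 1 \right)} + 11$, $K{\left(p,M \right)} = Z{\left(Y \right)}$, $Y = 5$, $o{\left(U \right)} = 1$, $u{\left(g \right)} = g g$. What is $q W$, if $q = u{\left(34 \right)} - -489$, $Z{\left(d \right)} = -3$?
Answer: $13160$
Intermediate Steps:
$u{\left(g \right)} = g^{2}$
$K{\left(p,M \right)} = -3$
$q = 1645$ ($q = 34^{2} - -489 = 1156 + 489 = 1645$)
$W = 8$ ($W = -3 + 11 = 8$)
$q W = 1645 \cdot 8 = 13160$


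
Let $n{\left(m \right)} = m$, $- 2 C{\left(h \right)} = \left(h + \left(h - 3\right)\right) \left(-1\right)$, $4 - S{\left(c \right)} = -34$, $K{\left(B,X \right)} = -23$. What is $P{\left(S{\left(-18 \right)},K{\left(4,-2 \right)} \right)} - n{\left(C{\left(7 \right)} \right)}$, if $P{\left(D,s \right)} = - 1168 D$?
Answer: $- \frac{88779}{2} \approx -44390.0$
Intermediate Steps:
$S{\left(c \right)} = 38$ ($S{\left(c \right)} = 4 - -34 = 4 + 34 = 38$)
$C{\left(h \right)} = - \frac{3}{2} + h$ ($C{\left(h \right)} = - \frac{\left(h + \left(h - 3\right)\right) \left(-1\right)}{2} = - \frac{\left(h + \left(-3 + h\right)\right) \left(-1\right)}{2} = - \frac{\left(-3 + 2 h\right) \left(-1\right)}{2} = - \frac{3 - 2 h}{2} = - \frac{3}{2} + h$)
$P{\left(S{\left(-18 \right)},K{\left(4,-2 \right)} \right)} - n{\left(C{\left(7 \right)} \right)} = \left(-1168\right) 38 - \left(- \frac{3}{2} + 7\right) = -44384 - \frac{11}{2} = - \frac{88779}{2}$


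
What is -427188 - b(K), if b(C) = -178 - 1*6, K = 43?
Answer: -427004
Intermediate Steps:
b(C) = -184 (b(C) = -178 - 6 = -184)
-427188 - b(K) = -427188 - 1*(-184) = -427188 + 184 = -427004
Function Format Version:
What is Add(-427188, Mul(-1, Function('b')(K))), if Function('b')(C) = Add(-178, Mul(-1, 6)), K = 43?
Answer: -427004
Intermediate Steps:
Function('b')(C) = -184 (Function('b')(C) = Add(-178, -6) = -184)
Add(-427188, Mul(-1, Function('b')(K))) = Add(-427188, Mul(-1, -184)) = Add(-427188, 184) = -427004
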